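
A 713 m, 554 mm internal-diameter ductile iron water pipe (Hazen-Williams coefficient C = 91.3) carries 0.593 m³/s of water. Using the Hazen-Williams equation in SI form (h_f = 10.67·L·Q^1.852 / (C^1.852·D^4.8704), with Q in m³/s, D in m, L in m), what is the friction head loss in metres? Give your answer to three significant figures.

h_f ≈ 12.0 m

h_f = 10.67·713·0.593^1.852 / (91.3^1.852·0.554^4.8704) = 12.01 m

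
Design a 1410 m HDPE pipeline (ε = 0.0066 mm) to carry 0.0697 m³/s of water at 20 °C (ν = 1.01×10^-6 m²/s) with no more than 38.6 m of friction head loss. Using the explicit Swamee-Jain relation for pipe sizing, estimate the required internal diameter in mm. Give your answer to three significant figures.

D ≈ 184 mm

Swamee-Jain (Type III): D = 0.66·[ε^1.25·(LQ²/(gh_f))^4.75 + ν·Q^9.4·(L/(gh_f))^5.2]^0.04
LQ²/(gh_f) = 0.01809; L/(gh_f) = 3.724
Term 1 = ε^1.25·(…)^4.75 = 1.77×10^-15; Term 2 = ν·Q^9.4·(…)^5.2 = 1.26×10^-14
D = 0.66·(1.77×10^-15 + 1.26×10^-14)^0.04 = 0.1844 m = 184 mm
Check: V = 2.61 m/s, Re = 4.76×10^5, f = 0.01374, h_f = 36.4 m ≈ 38.6 m ✓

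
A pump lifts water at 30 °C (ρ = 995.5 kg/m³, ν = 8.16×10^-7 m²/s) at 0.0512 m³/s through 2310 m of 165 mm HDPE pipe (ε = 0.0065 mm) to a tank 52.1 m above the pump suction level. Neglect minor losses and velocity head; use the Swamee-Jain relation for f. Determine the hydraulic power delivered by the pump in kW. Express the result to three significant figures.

P_hyd ≈ 54.2 kW

V = 4Q/(πD²) = 2.394 m/s; Re = 4.84×10^5; ε/D = 3.94×10^-5; f = 0.01375
h_f = f(L/D)V²/2g = 56.27 m
Total head H = z + h_f = 52.1 + 56.27 = 108.4 m
P_hyd = ρgQH = 995.5·9.81·0.0512·108.4 = 54.19 kW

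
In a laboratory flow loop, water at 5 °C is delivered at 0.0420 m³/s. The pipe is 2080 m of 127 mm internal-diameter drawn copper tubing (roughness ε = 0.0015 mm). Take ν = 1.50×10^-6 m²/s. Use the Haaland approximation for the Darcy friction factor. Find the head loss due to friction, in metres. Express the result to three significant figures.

V = 4Q/(πD²) = 4·0.0420/(π·0.127²) = 3.316 m/s
Re = VD/ν = 3.316·0.127/1.50×10^-6 = 2.81×10^5 → turbulent
ε/D = 0.0015/127 = 1.18×10^-5
Haaland: f = 0.01461
h_f = f(L/D)V²/(2g) = 0.01461·(2080/0.127)·3.316²/(2·9.81) = 134.1 m

h_f ≈ 134 m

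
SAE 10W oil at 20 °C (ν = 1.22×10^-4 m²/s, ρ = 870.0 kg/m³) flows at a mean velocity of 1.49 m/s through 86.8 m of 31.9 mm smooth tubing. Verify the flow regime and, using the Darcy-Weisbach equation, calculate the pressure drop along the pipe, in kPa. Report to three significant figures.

Δp ≈ 432 kPa

Re = VD/ν = 1.49·0.03190/1.22×10^-4 = 390 → laminar (Re < 2300)
f = 64/Re = 0.1643
h_f = f(L/D)V²/(2g) = 0.1643·(86.8/0.03190)·1.49²/(2·9.81) = 50.58 m
Δp = ρg·h_f = 870.0·9.81·50.58 = 431.7 kPa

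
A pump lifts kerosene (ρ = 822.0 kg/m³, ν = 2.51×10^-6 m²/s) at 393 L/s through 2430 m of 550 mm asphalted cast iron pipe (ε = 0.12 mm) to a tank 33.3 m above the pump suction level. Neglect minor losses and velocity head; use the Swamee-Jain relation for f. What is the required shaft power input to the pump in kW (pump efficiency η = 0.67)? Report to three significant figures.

P_shaft ≈ 205 kW

V = 4Q/(πD²) = 1.654 m/s; Re = 3.62×10^5; ε/D = 2.18×10^-4; f = 0.01614
h_f = f(L/D)V²/2g = 9.944 m
Total head H = z + h_f = 33.3 + 9.944 = 43.24 m
P_hyd = ρgQH = 822.0·9.81·0.393·43.24 = 137.0 kW
P_shaft = P_hyd/η = 137.0/0.67 = 204.5 kW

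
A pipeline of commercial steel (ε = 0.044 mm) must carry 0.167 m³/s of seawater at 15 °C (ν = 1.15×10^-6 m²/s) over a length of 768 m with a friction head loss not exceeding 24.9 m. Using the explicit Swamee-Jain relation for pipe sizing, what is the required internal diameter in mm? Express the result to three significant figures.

Swamee-Jain (Type III): D = 0.66·[ε^1.25·(LQ²/(gh_f))^4.75 + ν·Q^9.4·(L/(gh_f))^5.2]^0.04
LQ²/(gh_f) = 0.08769; L/(gh_f) = 3.144
Term 1 = ε^1.25·(…)^4.75 = 3.41×10^-11; Term 2 = ν·Q^9.4·(…)^5.2 = 2.19×10^-11
D = 0.66·(3.41×10^-11 + 2.19×10^-11)^0.04 = 0.2567 m = 257 mm
Check: V = 3.23 m/s, Re = 7.20×10^5, f = 0.01478, h_f = 23.4 m ≈ 24.9 m ✓

D ≈ 257 mm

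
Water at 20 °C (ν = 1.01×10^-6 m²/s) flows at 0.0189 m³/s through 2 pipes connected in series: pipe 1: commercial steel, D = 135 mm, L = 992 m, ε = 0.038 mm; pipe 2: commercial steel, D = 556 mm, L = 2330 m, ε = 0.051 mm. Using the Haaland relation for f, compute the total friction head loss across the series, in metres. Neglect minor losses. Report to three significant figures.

H ≈ 11.6 m

Pipe 1: V = 1.320 m/s, Re = 1.76×10^5, ε/D = 2.81×10^-4, f = 0.01766, h_1 = f(L/D)V²/2g = 11.53 m
Pipe 2: V = 0.07784 m/s, Re = 4.29×10^4, ε/D = 9.17×10^-5, f = 0.02168, h_2 = f(L/D)V²/2g = 0.02806 m
Series → Q common, losses add: H = Σh = 11.56 m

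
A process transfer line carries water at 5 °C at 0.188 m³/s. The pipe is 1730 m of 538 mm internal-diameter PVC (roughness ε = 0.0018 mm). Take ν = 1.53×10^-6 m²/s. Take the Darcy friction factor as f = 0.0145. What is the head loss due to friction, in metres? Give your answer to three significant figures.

h_f ≈ 1.63 m

V = 4Q/(πD²) = 4·0.188/(π·0.538²) = 0.8270 m/s
h_f = f(L/D)V²/(2g) = 0.01450·(1730/0.538)·0.8270²/(2·9.81) = 1.625 m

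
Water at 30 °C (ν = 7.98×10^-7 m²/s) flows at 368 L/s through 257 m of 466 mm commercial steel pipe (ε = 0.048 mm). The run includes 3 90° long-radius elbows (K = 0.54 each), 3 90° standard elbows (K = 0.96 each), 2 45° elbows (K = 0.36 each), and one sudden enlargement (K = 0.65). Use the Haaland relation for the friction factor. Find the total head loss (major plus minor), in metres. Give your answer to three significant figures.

V = 4Q/(πD²) = 2.158 m/s; V²/2g = 0.2373 m
Re = 1.26×10^6, ε/D = 1.03×10^-4 → f = 0.01314 (Haaland)
Major: h_f = f(L/D)·V²/2g = 0.01314·551.5·0.2373 = 1.720 m
Minor: ΣK = 5.87; h_m = ΣK·V²/2g = 1.393 m
Total H_L = 1.720 + 1.393 = 3.113 m

H_L ≈ 3.11 m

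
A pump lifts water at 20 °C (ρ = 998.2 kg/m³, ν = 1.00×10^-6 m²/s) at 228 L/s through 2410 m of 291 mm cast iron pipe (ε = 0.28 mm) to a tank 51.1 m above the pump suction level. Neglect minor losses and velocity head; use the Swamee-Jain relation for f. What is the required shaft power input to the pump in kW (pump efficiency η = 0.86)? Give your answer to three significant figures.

P_shaft ≈ 388 kW

V = 4Q/(πD²) = 3.428 m/s; Re = 9.98×10^5; ε/D = 9.62×10^-4; f = 0.01986
h_f = f(L/D)V²/2g = 98.50 m
Total head H = z + h_f = 51.1 + 98.50 = 149.6 m
P_hyd = ρgQH = 998.2·9.81·0.228·149.6 = 334.0 kW
P_shaft = P_hyd/η = 334.0/0.86 = 388.4 kW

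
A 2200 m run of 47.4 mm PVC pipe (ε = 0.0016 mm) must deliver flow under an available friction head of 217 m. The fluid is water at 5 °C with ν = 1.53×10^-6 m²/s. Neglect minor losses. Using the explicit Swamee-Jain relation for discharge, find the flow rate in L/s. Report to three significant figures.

Q ≈ 3.80 L/s

Swamee-Jain (Type II): Q = -0.965·√(gD⁵h_f/L)·ln[ε/(3.7D) + √(3.17ν²L/(gD³h_f))]
√(gD⁵h_f/L) = √(9.81·0.0474⁵·217/2200) = 4.812×10^-4
ε/(3.7D) = 9.12×10^-6; √(3.17ν²L/(gD³h_f)) = 2.68×10^-4
Q = -0.965·4.812×10^-4·ln(2.775×10^-4) = 0.003803 m³/s
Check: V = 2.16 m/s, Re = 6.68×10^4, f = 0.01963, h_f = 216 m ≈ 217 m ✓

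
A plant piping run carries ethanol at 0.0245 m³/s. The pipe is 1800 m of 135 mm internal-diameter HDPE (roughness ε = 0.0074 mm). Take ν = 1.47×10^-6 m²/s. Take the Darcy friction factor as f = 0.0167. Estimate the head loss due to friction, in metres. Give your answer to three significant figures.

V = 4Q/(πD²) = 4·0.0245/(π·0.135²) = 1.712 m/s
h_f = f(L/D)V²/(2g) = 0.01670·(1800/0.135)·1.712²/(2·9.81) = 33.25 m

h_f ≈ 33.2 m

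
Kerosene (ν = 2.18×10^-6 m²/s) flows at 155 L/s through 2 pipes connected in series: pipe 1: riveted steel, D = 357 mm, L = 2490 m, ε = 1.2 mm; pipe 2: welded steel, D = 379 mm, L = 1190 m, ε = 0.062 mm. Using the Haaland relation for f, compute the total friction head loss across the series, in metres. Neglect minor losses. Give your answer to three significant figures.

H ≈ 28.4 m

Pipe 1: V = 1.548 m/s, Re = 2.54×10^5, ε/D = 0.00336, f = 0.02752, h_1 = f(L/D)V²/2g = 23.46 m
Pipe 2: V = 1.374 m/s, Re = 2.39×10^5, ε/D = 1.64×10^-4, f = 0.01623, h_2 = f(L/D)V²/2g = 4.903 m
Series → Q common, losses add: H = Σh = 28.36 m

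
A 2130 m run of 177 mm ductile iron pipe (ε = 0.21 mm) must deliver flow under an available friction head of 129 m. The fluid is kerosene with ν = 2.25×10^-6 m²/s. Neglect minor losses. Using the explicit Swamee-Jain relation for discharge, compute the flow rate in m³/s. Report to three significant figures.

Swamee-Jain (Type II): Q = -0.965·√(gD⁵h_f/L)·ln[ε/(3.7D) + √(3.17ν²L/(gD³h_f))]
√(gD⁵h_f/L) = √(9.81·0.177⁵·129/2130) = 0.01016
ε/(3.7D) = 3.21×10^-4; √(3.17ν²L/(gD³h_f)) = 6.98×10^-5
Q = -0.965·0.01016·ln(3.905×10^-4) = 0.07694 m³/s
Check: V = 3.13 m/s, Re = 2.46×10^5, f = 0.02167, h_f = 130 m ≈ 129 m ✓

Q ≈ 0.0769 m³/s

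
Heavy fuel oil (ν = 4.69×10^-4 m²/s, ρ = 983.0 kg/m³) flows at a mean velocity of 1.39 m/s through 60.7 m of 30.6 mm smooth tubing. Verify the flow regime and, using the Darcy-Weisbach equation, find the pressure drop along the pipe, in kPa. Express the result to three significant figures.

Δp ≈ 1330 kPa

Re = VD/ν = 1.39·0.03060/4.69×10^-4 = 90.7 → laminar (Re < 2300)
f = 64/Re = 0.7057
h_f = f(L/D)V²/(2g) = 0.7057·(60.7/0.03060)·1.39²/(2·9.81) = 137.9 m
Δp = ρg·h_f = 983.0·9.81·137.9 = 1329 kPa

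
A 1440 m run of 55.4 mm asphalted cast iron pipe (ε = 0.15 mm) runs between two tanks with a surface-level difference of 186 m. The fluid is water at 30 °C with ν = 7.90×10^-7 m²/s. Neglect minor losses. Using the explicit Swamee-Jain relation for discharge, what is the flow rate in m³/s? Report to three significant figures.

Q ≈ 0.00557 m³/s

Swamee-Jain (Type II): Q = -0.965·√(gD⁵h_f/L)·ln[ε/(3.7D) + √(3.17ν²L/(gD³h_f))]
√(gD⁵h_f/L) = √(9.81·0.0554⁵·186/1440) = 8.132×10^-4
ε/(3.7D) = 7.32×10^-4; √(3.17ν²L/(gD³h_f)) = 9.58×10^-5
Q = -0.965·8.132×10^-4·ln(8.276×10^-4) = 0.005569 m³/s
Check: V = 2.31 m/s, Re = 1.62×10^5, f = 0.02651, h_f = 187 m ≈ 186 m ✓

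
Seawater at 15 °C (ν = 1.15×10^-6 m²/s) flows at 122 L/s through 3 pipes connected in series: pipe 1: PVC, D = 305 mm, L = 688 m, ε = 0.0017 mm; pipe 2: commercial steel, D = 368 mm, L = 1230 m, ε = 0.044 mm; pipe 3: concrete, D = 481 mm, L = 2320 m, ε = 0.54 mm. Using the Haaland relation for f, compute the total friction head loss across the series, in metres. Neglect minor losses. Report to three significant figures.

H ≈ 10.00 m

Pipe 1: V = 1.670 m/s, Re = 4.43×10^5, ε/D = 5.57×10^-6, f = 0.01341, h_1 = f(L/D)V²/2g = 4.298 m
Pipe 2: V = 1.147 m/s, Re = 3.67×10^5, ε/D = 1.20×10^-4, f = 0.01501, h_2 = f(L/D)V²/2g = 3.363 m
Pipe 3: V = 0.6714 m/s, Re = 2.81×10^5, ε/D = 0.00112, f = 0.02108, h_3 = f(L/D)V²/2g = 2.336 m
Series → Q common, losses add: H = Σh = 9.997 m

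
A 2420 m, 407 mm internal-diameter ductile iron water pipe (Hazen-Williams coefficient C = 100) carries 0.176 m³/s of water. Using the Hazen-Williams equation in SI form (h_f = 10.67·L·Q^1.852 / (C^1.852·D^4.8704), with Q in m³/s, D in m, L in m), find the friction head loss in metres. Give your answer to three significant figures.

h_f ≈ 16.3 m

h_f = 10.67·2420·0.176^1.852 / (100^1.852·0.407^4.8704) = 16.30 m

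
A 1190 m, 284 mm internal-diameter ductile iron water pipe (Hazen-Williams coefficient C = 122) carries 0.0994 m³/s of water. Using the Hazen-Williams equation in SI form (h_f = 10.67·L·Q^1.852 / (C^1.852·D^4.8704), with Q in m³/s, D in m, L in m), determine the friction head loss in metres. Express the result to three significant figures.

h_f = 10.67·1190·0.0994^1.852 / (122^1.852·0.284^4.8704) = 11.10 m

h_f ≈ 11.1 m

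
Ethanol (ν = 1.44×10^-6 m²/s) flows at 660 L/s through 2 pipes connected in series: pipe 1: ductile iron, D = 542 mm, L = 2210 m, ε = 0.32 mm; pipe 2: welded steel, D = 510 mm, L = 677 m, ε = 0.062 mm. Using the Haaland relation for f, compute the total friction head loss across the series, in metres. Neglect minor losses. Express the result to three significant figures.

H ≈ 39.7 m

Pipe 1: V = 2.861 m/s, Re = 1.08×10^6, ε/D = 5.90×10^-4, f = 0.01774, h_1 = f(L/D)V²/2g = 30.17 m
Pipe 2: V = 3.231 m/s, Re = 1.14×10^6, ε/D = 1.22×10^-4, f = 0.01351, h_2 = f(L/D)V²/2g = 9.539 m
Series → Q common, losses add: H = Σh = 39.70 m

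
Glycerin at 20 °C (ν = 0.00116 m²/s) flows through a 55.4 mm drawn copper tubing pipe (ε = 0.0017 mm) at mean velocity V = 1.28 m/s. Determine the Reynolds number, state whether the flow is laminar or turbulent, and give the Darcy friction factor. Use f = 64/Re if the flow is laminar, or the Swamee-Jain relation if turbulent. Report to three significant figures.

Re ≈ 61.1; laminar; f = 64/Re ≈ 1.05

Re = VD/ν = 1.280·0.0554/0.00116 = 61.1
Re < 2300 → laminar → f = 64/Re = 1.047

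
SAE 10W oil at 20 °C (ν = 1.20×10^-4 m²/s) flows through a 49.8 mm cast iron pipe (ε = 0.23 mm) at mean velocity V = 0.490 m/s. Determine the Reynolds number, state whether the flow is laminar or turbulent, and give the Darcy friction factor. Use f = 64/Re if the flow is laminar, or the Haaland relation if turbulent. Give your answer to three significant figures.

Re ≈ 203; laminar; f = 64/Re ≈ 0.315

Re = VD/ν = 0.4900·0.0498/1.20×10^-4 = 203
Re < 2300 → laminar → f = 64/Re = 0.3147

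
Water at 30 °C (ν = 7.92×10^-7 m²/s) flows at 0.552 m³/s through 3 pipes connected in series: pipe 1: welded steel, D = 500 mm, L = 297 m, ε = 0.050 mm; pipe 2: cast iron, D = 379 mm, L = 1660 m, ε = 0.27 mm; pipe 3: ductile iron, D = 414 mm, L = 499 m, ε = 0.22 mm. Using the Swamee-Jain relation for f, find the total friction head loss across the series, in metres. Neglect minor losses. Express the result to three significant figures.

Pipe 1: V = 2.811 m/s, Re = 1.77×10^6, ε/D = 1.00×10^-4, f = 0.01297, h_1 = f(L/D)V²/2g = 3.103 m
Pipe 2: V = 4.893 m/s, Re = 2.34×10^6, ε/D = 7.12×10^-4, f = 0.01834, h_2 = f(L/D)V²/2g = 98.02 m
Pipe 3: V = 4.101 m/s, Re = 2.14×10^6, ε/D = 5.31×10^-4, f = 0.01723, h_3 = f(L/D)V²/2g = 17.80 m
Series → Q common, losses add: H = Σh = 118.9 m

H ≈ 119 m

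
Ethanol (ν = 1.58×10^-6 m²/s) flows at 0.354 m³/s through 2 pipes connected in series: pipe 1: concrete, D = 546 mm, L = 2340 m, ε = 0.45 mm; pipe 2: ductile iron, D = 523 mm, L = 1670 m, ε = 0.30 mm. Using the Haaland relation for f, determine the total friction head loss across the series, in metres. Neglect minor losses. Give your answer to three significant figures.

Pipe 1: V = 1.512 m/s, Re = 5.22×10^5, ε/D = 8.24×10^-4, f = 0.01935, h_1 = f(L/D)V²/2g = 9.664 m
Pipe 2: V = 1.648 m/s, Re = 5.45×10^5, ε/D = 5.74×10^-4, f = 0.01797, h_2 = f(L/D)V²/2g = 7.941 m
Series → Q common, losses add: H = Σh = 17.60 m

H ≈ 17.6 m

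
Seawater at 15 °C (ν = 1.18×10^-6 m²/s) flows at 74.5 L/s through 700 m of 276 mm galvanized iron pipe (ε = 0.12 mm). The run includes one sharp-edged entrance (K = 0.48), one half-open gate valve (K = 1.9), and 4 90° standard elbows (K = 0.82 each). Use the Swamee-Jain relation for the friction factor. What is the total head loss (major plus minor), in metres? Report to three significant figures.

H_L ≈ 4.05 m

V = 4Q/(πD²) = 1.245 m/s; V²/2g = 0.07903 m
Re = 2.91×10^5, ε/D = 4.35×10^-4 → f = 0.01798 (Swamee-Jain)
Major: h_f = f(L/D)·V²/2g = 0.01798·2536·0.07903 = 3.605 m
Minor: ΣK = 5.66; h_m = ΣK·V²/2g = 0.4473 m
Total H_L = 3.605 + 0.4473 = 4.052 m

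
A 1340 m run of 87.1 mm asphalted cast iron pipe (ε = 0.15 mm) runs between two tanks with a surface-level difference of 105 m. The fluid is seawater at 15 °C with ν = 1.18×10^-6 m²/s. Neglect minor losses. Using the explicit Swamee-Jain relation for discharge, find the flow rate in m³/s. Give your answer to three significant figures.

Q ≈ 0.0142 m³/s

Swamee-Jain (Type II): Q = -0.965·√(gD⁵h_f/L)·ln[ε/(3.7D) + √(3.17ν²L/(gD³h_f))]
√(gD⁵h_f/L) = √(9.81·0.0871⁵·105/1340) = 0.001963
ε/(3.7D) = 4.65×10^-4; √(3.17ν²L/(gD³h_f)) = 9.32×10^-5
Q = -0.965·0.001963·ln(5.587×10^-4) = 0.01419 m³/s
Check: V = 2.38 m/s, Re = 1.76×10^5, f = 0.02381, h_f = 106 m ≈ 105 m ✓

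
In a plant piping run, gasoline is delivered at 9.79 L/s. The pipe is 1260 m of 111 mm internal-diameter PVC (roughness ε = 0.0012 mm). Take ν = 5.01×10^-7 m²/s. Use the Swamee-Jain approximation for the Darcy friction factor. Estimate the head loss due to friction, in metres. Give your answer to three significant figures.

h_f ≈ 9.06 m

V = 4Q/(πD²) = 4·0.00979/(π·0.111²) = 1.012 m/s
Re = VD/ν = 1.012·0.111/5.01×10^-7 = 2.24×10^5 → turbulent
ε/D = 0.0012/111 = 1.08×10^-5
Swamee-Jain: f = 0.01530
h_f = f(L/D)V²/(2g) = 0.01530·(1260/0.111)·1.012²/(2·9.81) = 9.060 m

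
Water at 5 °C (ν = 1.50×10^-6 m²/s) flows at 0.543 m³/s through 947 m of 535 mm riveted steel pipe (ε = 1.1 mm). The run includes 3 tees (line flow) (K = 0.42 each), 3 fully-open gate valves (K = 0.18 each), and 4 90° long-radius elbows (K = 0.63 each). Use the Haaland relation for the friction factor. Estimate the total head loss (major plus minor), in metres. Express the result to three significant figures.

V = 4Q/(πD²) = 2.415 m/s; V²/2g = 0.2974 m
Re = 8.62×10^5, ε/D = 0.00206 → f = 0.02383 (Haaland)
Major: h_f = f(L/D)·V²/2g = 0.02383·1770·0.2974 = 12.54 m
Minor: ΣK = 4.32; h_m = ΣK·V²/2g = 1.285 m
Total H_L = 12.54 + 1.285 = 13.83 m

H_L ≈ 13.8 m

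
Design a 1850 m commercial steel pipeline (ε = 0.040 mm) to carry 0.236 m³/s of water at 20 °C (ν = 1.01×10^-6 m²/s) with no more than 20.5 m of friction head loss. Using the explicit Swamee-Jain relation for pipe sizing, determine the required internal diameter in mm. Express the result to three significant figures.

Swamee-Jain (Type III): D = 0.66·[ε^1.25·(LQ²/(gh_f))^4.75 + ν·Q^9.4·(L/(gh_f))^5.2]^0.04
LQ²/(gh_f) = 0.5124; L/(gh_f) = 9.199
Term 1 = ε^1.25·(…)^4.75 = 1.33×10^-7; Term 2 = ν·Q^9.4·(…)^5.2 = 1.32×10^-7
D = 0.66·(1.33×10^-7 + 1.32×10^-7)^0.04 = 0.3601 m = 360 mm
Check: V = 2.32 m/s, Re = 8.26×10^5, f = 0.01389, h_f = 19.5 m ≈ 20.5 m ✓

D ≈ 360 mm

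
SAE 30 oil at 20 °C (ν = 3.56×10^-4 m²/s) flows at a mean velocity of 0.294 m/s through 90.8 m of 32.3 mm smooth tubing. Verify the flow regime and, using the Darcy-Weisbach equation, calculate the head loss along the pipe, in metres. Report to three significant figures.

h_f ≈ 29.7 m

Re = VD/ν = 0.294·0.03230/3.56×10^-4 = 26.7 → laminar (Re < 2300)
f = 64/Re = 2.399
h_f = f(L/D)V²/(2g) = 2.399·(90.8/0.03230)·0.294²/(2·9.81) = 29.71 m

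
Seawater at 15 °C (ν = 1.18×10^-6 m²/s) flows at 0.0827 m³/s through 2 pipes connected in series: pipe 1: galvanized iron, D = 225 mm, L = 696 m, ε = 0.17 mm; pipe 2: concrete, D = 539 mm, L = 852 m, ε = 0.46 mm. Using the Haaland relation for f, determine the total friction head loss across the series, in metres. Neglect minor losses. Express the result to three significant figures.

H ≈ 13.3 m

Pipe 1: V = 2.080 m/s, Re = 3.97×10^5, ε/D = 7.56×10^-4, f = 0.01919, h_1 = f(L/D)V²/2g = 13.09 m
Pipe 2: V = 0.3624 m/s, Re = 1.66×10^5, ε/D = 8.53×10^-4, f = 0.02056, h_2 = f(L/D)V²/2g = 0.2176 m
Series → Q common, losses add: H = Σh = 13.31 m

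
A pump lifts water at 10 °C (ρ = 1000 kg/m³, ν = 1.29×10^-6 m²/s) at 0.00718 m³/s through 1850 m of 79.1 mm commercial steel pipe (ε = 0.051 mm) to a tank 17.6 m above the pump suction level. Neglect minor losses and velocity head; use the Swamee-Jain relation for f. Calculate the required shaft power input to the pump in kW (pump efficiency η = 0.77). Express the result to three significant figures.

V = 4Q/(πD²) = 1.461 m/s; Re = 8.96×10^4; ε/D = 6.45×10^-4; f = 0.02129
h_f = f(L/D)V²/2g = 54.19 m
Total head H = z + h_f = 17.6 + 54.19 = 71.79 m
P_hyd = ρgQH = 1000·9.81·0.00718·71.79 = 5.057 kW
P_shaft = P_hyd/η = 5.057/0.77 = 6.567 kW

P_shaft ≈ 6.57 kW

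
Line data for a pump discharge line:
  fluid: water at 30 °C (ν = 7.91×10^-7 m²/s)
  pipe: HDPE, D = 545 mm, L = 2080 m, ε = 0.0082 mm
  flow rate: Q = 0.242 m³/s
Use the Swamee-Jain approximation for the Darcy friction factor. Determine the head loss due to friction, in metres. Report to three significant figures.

V = 4Q/(πD²) = 4·0.242/(π·0.545²) = 1.037 m/s
Re = VD/ν = 1.037·0.545/7.91×10^-7 = 7.15×10^5 → turbulent
ε/D = 0.0082/545 = 1.50×10^-5
Swamee-Jain: f = 0.01259
h_f = f(L/D)V²/(2g) = 0.01259·(2080/0.545)·1.037²/(2·9.81) = 2.635 m

h_f ≈ 2.64 m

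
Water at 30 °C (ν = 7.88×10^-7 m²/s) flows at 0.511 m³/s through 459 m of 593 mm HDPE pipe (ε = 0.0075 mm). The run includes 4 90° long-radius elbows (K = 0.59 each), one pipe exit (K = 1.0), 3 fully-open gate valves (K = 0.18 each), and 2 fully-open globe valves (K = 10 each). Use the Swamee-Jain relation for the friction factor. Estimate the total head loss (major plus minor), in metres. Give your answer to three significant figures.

H_L ≈ 5.70 m

V = 4Q/(πD²) = 1.850 m/s; V²/2g = 0.1745 m
Re = 1.39×10^6, ε/D = 1.26×10^-5 → f = 0.01136 (Swamee-Jain)
Major: h_f = f(L/D)·V²/2g = 0.01136·774.0·0.1745 = 1.534 m
Minor: ΣK = 23.9; h_m = ΣK·V²/2g = 4.170 m
Total H_L = 1.534 + 4.170 = 5.705 m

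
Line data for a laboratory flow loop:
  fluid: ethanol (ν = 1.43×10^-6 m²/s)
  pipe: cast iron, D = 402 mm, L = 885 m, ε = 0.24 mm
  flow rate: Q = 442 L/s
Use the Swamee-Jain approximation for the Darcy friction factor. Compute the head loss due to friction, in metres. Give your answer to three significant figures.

V = 4Q/(πD²) = 4·0.442/(π·0.402²) = 3.482 m/s
Re = VD/ν = 3.482·0.402/1.43×10^-6 = 9.79×10^5 → turbulent
ε/D = 0.24/402 = 5.97×10^-4
Swamee-Jain: f = 0.01793
h_f = f(L/D)V²/(2g) = 0.01793·(885/0.402)·3.482²/(2·9.81) = 24.40 m

h_f ≈ 24.4 m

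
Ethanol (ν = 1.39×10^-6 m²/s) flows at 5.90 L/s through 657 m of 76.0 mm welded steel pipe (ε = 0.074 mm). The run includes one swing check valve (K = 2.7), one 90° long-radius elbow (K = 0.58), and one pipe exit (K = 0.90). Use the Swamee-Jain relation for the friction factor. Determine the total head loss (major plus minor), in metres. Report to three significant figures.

H_L ≈ 17.5 m

V = 4Q/(πD²) = 1.301 m/s; V²/2g = 0.08621 m
Re = 7.11×10^4, ε/D = 9.74×10^-4 → f = 0.02306 (Swamee-Jain)
Major: h_f = f(L/D)·V²/2g = 0.02306·8645·0.08621 = 17.19 m
Minor: ΣK = 4.18; h_m = ΣK·V²/2g = 0.3604 m
Total H_L = 17.19 + 0.3604 = 17.55 m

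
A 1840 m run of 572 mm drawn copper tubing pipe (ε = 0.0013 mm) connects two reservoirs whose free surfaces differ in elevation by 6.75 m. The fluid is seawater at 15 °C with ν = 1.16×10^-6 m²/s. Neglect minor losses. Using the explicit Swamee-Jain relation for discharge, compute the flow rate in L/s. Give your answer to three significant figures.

Q ≈ 479 L/s

Swamee-Jain (Type II): Q = -0.965·√(gD⁵h_f/L)·ln[ε/(3.7D) + √(3.17ν²L/(gD³h_f))]
√(gD⁵h_f/L) = √(9.81·0.572⁵·6.75/1840) = 0.04694
ε/(3.7D) = 6.14×10^-7; √(3.17ν²L/(gD³h_f)) = 2.52×10^-5
Q = -0.965·0.04694·ln(2.578×10^-5) = 0.4786 m³/s
Check: V = 1.86 m/s, Re = 9.18×10^5, f = 0.01183, h_f = 6.73 m ≈ 6.75 m ✓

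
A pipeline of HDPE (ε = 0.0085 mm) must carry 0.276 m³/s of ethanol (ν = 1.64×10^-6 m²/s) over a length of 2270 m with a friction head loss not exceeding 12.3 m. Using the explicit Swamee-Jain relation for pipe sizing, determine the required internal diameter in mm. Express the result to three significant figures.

Swamee-Jain (Type III): D = 0.66·[ε^1.25·(LQ²/(gh_f))^4.75 + ν·Q^9.4·(L/(gh_f))^5.2]^0.04
LQ²/(gh_f) = 1.433; L/(gh_f) = 18.81
Term 1 = ε^1.25·(…)^4.75 = 2.54×10^-6; Term 2 = ν·Q^9.4·(…)^5.2 = 3.86×10^-5
D = 0.66·(2.54×10^-6 + 3.86×10^-5)^0.04 = 0.4407 m = 441 mm
Check: V = 1.81 m/s, Re = 4.86×10^5, f = 0.01346, h_f = 11.6 m ≈ 12.3 m ✓

D ≈ 441 mm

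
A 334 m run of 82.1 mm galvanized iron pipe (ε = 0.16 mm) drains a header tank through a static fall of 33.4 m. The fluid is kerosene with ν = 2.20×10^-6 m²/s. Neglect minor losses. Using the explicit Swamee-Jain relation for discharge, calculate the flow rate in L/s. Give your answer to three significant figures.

Q ≈ 13.4 L/s

Swamee-Jain (Type II): Q = -0.965·√(gD⁵h_f/L)·ln[ε/(3.7D) + √(3.17ν²L/(gD³h_f))]
√(gD⁵h_f/L) = √(9.81·0.0821⁵·33.4/334) = 0.001913
ε/(3.7D) = 5.27×10^-4; √(3.17ν²L/(gD³h_f)) = 1.68×10^-4
Q = -0.965·0.001913·ln(6.948×10^-4) = 0.01342 m³/s
Check: V = 2.54 m/s, Re = 9.46×10^4, f = 0.02529, h_f = 33.7 m ≈ 33.4 m ✓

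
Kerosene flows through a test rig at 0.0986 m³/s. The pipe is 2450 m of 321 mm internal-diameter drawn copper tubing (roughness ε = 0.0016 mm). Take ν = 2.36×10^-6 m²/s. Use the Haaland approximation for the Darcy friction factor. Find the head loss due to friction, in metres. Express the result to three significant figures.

V = 4Q/(πD²) = 4·0.0986/(π·0.321²) = 1.218 m/s
Re = VD/ν = 1.218·0.321/2.36×10^-6 = 1.66×10^5 → turbulent
ε/D = 0.0016/321 = 4.98×10^-6
Haaland: f = 0.01611
h_f = f(L/D)V²/(2g) = 0.01611·(2450/0.321)·1.218²/(2·9.81) = 9.301 m

h_f ≈ 9.30 m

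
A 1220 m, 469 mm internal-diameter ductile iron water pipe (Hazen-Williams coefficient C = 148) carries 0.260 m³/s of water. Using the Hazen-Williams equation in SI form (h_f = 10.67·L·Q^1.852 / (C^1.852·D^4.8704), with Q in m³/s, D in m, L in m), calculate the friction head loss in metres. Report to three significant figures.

h_f = 10.67·1220·0.260^1.852 / (148^1.852·0.469^4.8704) = 4.104 m

h_f ≈ 4.10 m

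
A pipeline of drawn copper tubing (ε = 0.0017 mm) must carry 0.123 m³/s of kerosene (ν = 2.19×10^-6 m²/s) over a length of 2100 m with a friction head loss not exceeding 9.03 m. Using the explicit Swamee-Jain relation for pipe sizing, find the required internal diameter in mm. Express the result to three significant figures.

Swamee-Jain (Type III): D = 0.66·[ε^1.25·(LQ²/(gh_f))^4.75 + ν·Q^9.4·(L/(gh_f))^5.2]^0.04
LQ²/(gh_f) = 0.3587; L/(gh_f) = 23.71
Term 1 = ε^1.25·(…)^4.75 = 4.71×10^-10; Term 2 = ν·Q^9.4·(…)^5.2 = 8.61×10^-8
D = 0.66·(4.71×10^-10 + 8.61×10^-8)^0.04 = 0.3444 m = 344 mm
Check: V = 1.32 m/s, Re = 2.08×10^5, f = 0.01547, h_f = 8.38 m ≈ 9.03 m ✓

D ≈ 344 mm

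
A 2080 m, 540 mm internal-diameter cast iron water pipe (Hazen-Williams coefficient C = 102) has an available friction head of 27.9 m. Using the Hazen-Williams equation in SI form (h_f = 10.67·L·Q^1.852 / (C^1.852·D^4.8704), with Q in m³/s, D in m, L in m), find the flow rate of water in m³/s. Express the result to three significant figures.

Rearranging: Q = [h_f·C^1.852·D^4.8704 / (10.67·L)]^(1/1.852)
Q = [27.9·102^1.852·0.540^4.8704 / (10.67·2080)]^0.540 = 0.5478 m³/s

Q ≈ 0.548 m³/s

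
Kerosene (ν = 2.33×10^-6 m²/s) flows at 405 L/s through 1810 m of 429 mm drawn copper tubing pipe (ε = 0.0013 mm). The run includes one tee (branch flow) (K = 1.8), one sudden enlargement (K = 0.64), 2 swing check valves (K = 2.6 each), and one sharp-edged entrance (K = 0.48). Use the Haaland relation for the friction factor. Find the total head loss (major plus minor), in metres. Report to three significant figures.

V = 4Q/(πD²) = 2.802 m/s; V²/2g = 0.4001 m
Re = 5.16×10^5, ε/D = 3.03×10^-6 → f = 0.01302 (Haaland)
Major: h_f = f(L/D)·V²/2g = 0.01302·4219·0.4001 = 21.99 m
Minor: ΣK = 8.12; h_m = ΣK·V²/2g = 3.249 m
Total H_L = 21.99 + 3.249 = 25.24 m

H_L ≈ 25.2 m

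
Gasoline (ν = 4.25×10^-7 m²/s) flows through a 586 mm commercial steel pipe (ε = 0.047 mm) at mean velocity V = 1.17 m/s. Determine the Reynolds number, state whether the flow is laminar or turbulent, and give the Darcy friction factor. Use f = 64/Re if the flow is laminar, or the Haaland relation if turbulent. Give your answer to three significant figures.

Re ≈ 1.61×10^6; turbulent; f ≈ 0.0125

Re = VD/ν = 1.170·0.586/4.25×10^-7 = 1.61×10^6
Re > 4000 → turbulent; ε/D = 8.02×10^-5
Haaland: f = 0.01254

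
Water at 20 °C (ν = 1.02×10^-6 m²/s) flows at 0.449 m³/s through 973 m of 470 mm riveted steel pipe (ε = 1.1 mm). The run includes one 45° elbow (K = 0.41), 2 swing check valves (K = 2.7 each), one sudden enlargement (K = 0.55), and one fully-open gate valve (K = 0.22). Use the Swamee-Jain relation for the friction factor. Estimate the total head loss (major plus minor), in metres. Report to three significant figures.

V = 4Q/(πD²) = 2.588 m/s; V²/2g = 0.3414 m
Re = 1.19×10^6, ε/D = 0.00234 → f = 0.02463 (Swamee-Jain)
Major: h_f = f(L/D)·V²/2g = 0.02463·2070·0.3414 = 17.41 m
Minor: ΣK = 6.58; h_m = ΣK·V²/2g = 2.246 m
Total H_L = 17.41 + 2.246 = 19.65 m

H_L ≈ 19.7 m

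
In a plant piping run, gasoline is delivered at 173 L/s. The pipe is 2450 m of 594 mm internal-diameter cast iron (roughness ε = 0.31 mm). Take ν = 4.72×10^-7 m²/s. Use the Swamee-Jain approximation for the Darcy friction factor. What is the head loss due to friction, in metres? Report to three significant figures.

h_f ≈ 1.44 m

V = 4Q/(πD²) = 4·0.173/(π·0.594²) = 0.6243 m/s
Re = VD/ν = 0.6243·0.594/4.72×10^-7 = 7.86×10^5 → turbulent
ε/D = 0.31/594 = 5.22×10^-4
Swamee-Jain: f = 0.01758
h_f = f(L/D)V²/(2g) = 0.01758·(2450/0.594)·0.6243²/(2·9.81) = 1.440 m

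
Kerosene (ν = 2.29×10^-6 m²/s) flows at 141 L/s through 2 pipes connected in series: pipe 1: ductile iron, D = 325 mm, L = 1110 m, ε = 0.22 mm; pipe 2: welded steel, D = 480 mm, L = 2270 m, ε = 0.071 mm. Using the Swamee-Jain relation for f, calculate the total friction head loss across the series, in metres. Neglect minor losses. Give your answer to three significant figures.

Pipe 1: V = 1.700 m/s, Re = 2.41×10^5, ε/D = 6.77×10^-4, f = 0.01954, h_1 = f(L/D)V²/2g = 9.828 m
Pipe 2: V = 0.7792 m/s, Re = 1.63×10^5, ε/D = 1.48×10^-4, f = 0.01727, h_2 = f(L/D)V²/2g = 2.527 m
Series → Q common, losses add: H = Σh = 12.36 m

H ≈ 12.4 m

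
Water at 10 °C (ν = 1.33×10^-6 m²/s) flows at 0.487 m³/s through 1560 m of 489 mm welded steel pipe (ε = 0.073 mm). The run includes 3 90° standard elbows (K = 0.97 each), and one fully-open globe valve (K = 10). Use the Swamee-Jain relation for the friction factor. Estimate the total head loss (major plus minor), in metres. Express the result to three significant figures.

V = 4Q/(πD²) = 2.593 m/s; V²/2g = 0.3427 m
Re = 9.53×10^5, ε/D = 1.49×10^-4 → f = 0.01422 (Swamee-Jain)
Major: h_f = f(L/D)·V²/2g = 0.01422·3190·0.3427 = 15.55 m
Minor: ΣK = 12.9; h_m = ΣK·V²/2g = 4.425 m
Total H_L = 15.55 + 4.425 = 19.98 m

H_L ≈ 20.0 m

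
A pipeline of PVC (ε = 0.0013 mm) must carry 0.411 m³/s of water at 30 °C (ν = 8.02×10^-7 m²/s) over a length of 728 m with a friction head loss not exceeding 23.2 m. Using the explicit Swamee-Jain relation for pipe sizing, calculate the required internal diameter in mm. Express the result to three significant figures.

D ≈ 344 mm

Swamee-Jain (Type III): D = 0.66·[ε^1.25·(LQ²/(gh_f))^4.75 + ν·Q^9.4·(L/(gh_f))^5.2]^0.04
LQ²/(gh_f) = 0.5403; L/(gh_f) = 3.199
Term 1 = ε^1.25·(…)^4.75 = 2.36×10^-9; Term 2 = ν·Q^9.4·(…)^5.2 = 7.95×10^-8
D = 0.66·(2.36×10^-9 + 7.95×10^-8)^0.04 = 0.3436 m = 344 mm
Check: V = 4.43 m/s, Re = 1.90×10^6, f = 0.01059, h_f = 22.5 m ≈ 23.2 m ✓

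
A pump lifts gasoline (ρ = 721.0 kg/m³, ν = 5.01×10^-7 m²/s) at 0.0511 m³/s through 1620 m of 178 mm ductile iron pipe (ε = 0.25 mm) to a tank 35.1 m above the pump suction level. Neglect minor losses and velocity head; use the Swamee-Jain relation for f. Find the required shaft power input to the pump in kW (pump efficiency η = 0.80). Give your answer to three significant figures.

P_shaft ≈ 35.1 kW

V = 4Q/(πD²) = 2.053 m/s; Re = 7.30×10^5; ε/D = 0.00140; f = 0.02179
h_f = f(L/D)V²/2g = 42.62 m
Total head H = z + h_f = 35.1 + 42.62 = 77.72 m
P_hyd = ρgQH = 721.0·9.81·0.0511·77.72 = 28.09 kW
P_shaft = P_hyd/η = 28.09/0.80 = 35.11 kW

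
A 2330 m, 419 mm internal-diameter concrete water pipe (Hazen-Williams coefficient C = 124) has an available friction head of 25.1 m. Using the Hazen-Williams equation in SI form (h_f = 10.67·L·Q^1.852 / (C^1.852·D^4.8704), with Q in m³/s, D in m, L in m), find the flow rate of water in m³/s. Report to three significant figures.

Rearranging: Q = [h_f·C^1.852·D^4.8704 / (10.67·L)]^(1/1.852)
Q = [25.1·124^1.852·0.419^4.8704 / (10.67·2330)]^0.540 = 0.3036 m³/s

Q ≈ 0.304 m³/s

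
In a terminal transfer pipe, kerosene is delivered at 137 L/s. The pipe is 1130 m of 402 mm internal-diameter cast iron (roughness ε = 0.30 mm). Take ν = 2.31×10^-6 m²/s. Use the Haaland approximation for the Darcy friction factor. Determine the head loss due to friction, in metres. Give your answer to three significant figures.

h_f ≈ 3.33 m

V = 4Q/(πD²) = 4·0.137/(π·0.402²) = 1.079 m/s
Re = VD/ν = 1.079·0.402/2.31×10^-6 = 1.88×10^5 → turbulent
ε/D = 0.30/402 = 7.46×10^-4
Haaland: f = 0.01992
h_f = f(L/D)V²/(2g) = 0.01992·(1130/0.402)·1.079²/(2·9.81) = 3.325 m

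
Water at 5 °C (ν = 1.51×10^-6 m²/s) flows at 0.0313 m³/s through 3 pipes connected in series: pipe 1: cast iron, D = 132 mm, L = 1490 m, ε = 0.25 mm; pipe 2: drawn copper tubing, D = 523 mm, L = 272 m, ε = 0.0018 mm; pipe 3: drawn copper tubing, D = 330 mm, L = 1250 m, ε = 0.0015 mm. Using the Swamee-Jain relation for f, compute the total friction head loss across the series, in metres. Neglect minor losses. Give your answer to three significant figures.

H ≈ 73.3 m

Pipe 1: V = 2.287 m/s, Re = 2.00×10^5, ε/D = 0.00189, f = 0.02418, h_1 = f(L/D)V²/2g = 72.78 m
Pipe 2: V = 0.1457 m/s, Re = 5.05×10^4, ε/D = 3.44×10^-6, f = 0.02073, h_2 = f(L/D)V²/2g = 0.01167 m
Pipe 3: V = 0.3660 m/s, Re = 8.00×10^4, ε/D = 4.55×10^-6, f = 0.01875, h_3 = f(L/D)V²/2g = 0.4848 m
Series → Q common, losses add: H = Σh = 73.28 m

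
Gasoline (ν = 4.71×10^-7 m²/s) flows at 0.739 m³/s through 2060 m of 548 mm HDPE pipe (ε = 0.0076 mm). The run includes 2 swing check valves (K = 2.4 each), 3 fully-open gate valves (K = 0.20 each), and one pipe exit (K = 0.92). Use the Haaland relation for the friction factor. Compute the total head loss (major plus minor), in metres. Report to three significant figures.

H_L ≈ 22.0 m

V = 4Q/(πD²) = 3.133 m/s; V²/2g = 0.5004 m
Re = 3.65×10^6, ε/D = 1.39×10^-5 → f = 0.01003 (Haaland)
Major: h_f = f(L/D)·V²/2g = 0.01003·3759·0.5004 = 18.87 m
Minor: ΣK = 6.32; h_m = ΣK·V²/2g = 3.162 m
Total H_L = 18.87 + 3.162 = 22.03 m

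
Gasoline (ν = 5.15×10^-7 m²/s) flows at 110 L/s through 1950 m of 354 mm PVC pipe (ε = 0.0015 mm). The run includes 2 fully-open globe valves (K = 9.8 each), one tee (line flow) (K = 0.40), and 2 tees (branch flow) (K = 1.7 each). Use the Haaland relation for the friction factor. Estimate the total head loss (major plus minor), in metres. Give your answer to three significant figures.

H_L ≈ 5.76 m

V = 4Q/(πD²) = 1.118 m/s; V²/2g = 0.06366 m
Re = 7.68×10^5, ε/D = 4.24×10^-6 → f = 0.01218 (Haaland)
Major: h_f = f(L/D)·V²/2g = 0.01218·5508·0.06366 = 4.270 m
Minor: ΣK = 23.4; h_m = ΣK·V²/2g = 1.490 m
Total H_L = 4.270 + 1.490 = 5.760 m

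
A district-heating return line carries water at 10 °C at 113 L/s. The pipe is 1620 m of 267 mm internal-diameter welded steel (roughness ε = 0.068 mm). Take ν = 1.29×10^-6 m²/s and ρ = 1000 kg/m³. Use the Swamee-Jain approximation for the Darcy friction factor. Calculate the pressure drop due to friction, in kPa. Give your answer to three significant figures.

Δp ≈ 201 kPa

V = 4Q/(πD²) = 4·0.113/(π·0.267²) = 2.018 m/s
Re = VD/ν = 2.018·0.267/1.29×10^-6 = 4.18×10^5 → turbulent
ε/D = 0.068/267 = 2.55×10^-4
Swamee-Jain: f = 0.01623
h_f = f(L/D)V²/(2g) = 0.01623·(1620/0.267)·2.018²/(2·9.81) = 20.45 m
Δp = ρg·h_f = 1000·9.81·20.45 = 200.6 kPa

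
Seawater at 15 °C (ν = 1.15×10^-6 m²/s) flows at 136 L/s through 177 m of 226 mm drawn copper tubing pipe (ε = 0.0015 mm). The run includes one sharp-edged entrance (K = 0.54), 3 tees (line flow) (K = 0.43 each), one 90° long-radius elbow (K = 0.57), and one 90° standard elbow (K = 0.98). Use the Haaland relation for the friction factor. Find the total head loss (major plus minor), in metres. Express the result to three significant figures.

V = 4Q/(πD²) = 3.390 m/s; V²/2g = 0.5858 m
Re = 6.66×10^5, ε/D = 6.64×10^-6 → f = 0.01251 (Haaland)
Major: h_f = f(L/D)·V²/2g = 0.01251·783.2·0.5858 = 5.738 m
Minor: ΣK = 3.38; h_m = ΣK·V²/2g = 1.980 m
Total H_L = 5.738 + 1.980 = 7.719 m

H_L ≈ 7.72 m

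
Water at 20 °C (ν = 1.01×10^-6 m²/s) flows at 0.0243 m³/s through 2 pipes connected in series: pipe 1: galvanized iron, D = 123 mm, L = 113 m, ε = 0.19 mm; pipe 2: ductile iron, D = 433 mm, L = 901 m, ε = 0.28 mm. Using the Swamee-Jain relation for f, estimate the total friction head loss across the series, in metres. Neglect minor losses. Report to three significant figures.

Pipe 1: V = 2.045 m/s, Re = 2.49×10^5, ε/D = 0.00154, f = 0.02291, h_1 = f(L/D)V²/2g = 4.487 m
Pipe 2: V = 0.1650 m/s, Re = 7.07×10^4, ε/D = 6.47×10^-4, f = 0.02196, h_2 = f(L/D)V²/2g = 0.06342 m
Series → Q common, losses add: H = Σh = 4.550 m

H ≈ 4.55 m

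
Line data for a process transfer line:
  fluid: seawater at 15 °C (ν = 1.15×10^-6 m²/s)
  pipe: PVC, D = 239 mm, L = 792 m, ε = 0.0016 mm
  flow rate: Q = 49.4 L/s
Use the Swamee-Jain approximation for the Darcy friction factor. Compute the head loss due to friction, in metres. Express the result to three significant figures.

V = 4Q/(πD²) = 4·0.0494/(π·0.239²) = 1.101 m/s
Re = VD/ν = 1.101·0.239/1.15×10^-6 = 2.29×10^5 → turbulent
ε/D = 0.0016/239 = 6.69×10^-6
Swamee-Jain: f = 0.01520
h_f = f(L/D)V²/(2g) = 0.01520·(792/0.239)·1.101²/(2·9.81) = 3.113 m

h_f ≈ 3.11 m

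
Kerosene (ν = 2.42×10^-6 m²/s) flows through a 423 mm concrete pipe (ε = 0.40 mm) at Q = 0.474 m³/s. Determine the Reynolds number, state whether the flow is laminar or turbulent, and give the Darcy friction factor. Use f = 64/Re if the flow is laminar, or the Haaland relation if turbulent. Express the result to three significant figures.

V = 4Q/(πD²) = 3.373 m/s
Re = VD/ν = 3.373·0.423/2.42×10^-6 = 5.90×10^5
Re > 4000 → turbulent; ε/D = 9.46×10^-4
Haaland: f = 0.01987

Re ≈ 5.90×10^5; turbulent; f ≈ 0.0199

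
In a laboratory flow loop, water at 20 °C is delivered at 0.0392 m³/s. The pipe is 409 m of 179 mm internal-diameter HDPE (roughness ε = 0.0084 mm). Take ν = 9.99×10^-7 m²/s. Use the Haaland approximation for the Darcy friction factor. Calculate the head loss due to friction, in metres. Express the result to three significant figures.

V = 4Q/(πD²) = 4·0.0392/(π·0.179²) = 1.558 m/s
Re = VD/ν = 1.558·0.179/9.99×10^-7 = 2.79×10^5 → turbulent
ε/D = 0.0084/179 = 4.69×10^-5
Haaland: f = 0.01493
h_f = f(L/D)V²/(2g) = 0.01493·(409/0.179)·1.558²/(2·9.81) = 4.219 m

h_f ≈ 4.22 m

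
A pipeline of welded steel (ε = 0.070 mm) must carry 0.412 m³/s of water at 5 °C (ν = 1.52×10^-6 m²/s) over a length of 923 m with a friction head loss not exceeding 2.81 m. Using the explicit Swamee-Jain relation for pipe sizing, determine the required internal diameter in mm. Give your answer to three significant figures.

Swamee-Jain (Type III): D = 0.66·[ε^1.25·(LQ²/(gh_f))^4.75 + ν·Q^9.4·(L/(gh_f))^5.2]^0.04
LQ²/(gh_f) = 5.684; L/(gh_f) = 33.48
Term 1 = ε^1.25·(…)^4.75 = 0.0246; Term 2 = ν·Q^9.4·(…)^5.2 = 0.0310
D = 0.66·(0.0246 + 0.0310)^0.04 = 0.5879 m = 588 mm
Check: V = 1.52 m/s, Re = 5.87×10^5, f = 0.01444, h_f = 2.66 m ≈ 2.81 m ✓

D ≈ 588 mm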